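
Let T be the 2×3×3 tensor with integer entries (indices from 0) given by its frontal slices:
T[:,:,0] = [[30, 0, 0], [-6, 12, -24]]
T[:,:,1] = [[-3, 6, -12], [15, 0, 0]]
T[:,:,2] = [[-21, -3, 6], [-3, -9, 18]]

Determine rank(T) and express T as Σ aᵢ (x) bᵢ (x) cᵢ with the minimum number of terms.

Lower bound: the mode-2 unfolding of T (rows indexed by j, columns by (i,k) = (0,0), (0,1), (0,2), (1,0), (1,1), (1,2)) is [[30, -3, -21, -6, 15, -3], [0, 6, -3, 12, 0, -9], [0, -12, 6, -24, 0, 18]].
There the 2×2 minor on rows j ∈ {0, 1}, columns (i,k) ∈ {(0,0), (0,1)} is det [[30, -3], [0, 6]] = 180 ≠ 0, so this unfolding has rank ≥ 2; CP rank is at least every unfolding rank, so rank(T) ≥ 2. (Flattening ranks never certify an upper bound on CP rank; for that we must actually write T with 2 rank-1 terms.)
Upper bound — finding two terms. Write S_k = T[:,:,k] for the frontal slices: S₀ = [[30, 0, 0], [-6, 12, -24]], S₁ = [[-3, 6, -12], [15, 0, 0]], S₂ = [[-21, -3, 6], [-3, -9, 18]].
If T = a₁ (x) b₁ (x) c₁ + a₂ (x) b₂ (x) c₂ then each S_k = c₁[k]·a₁b₁ᵀ + c₂[k]·a₂b₂ᵀ. S₀ and S₁ are linearly independent, so a₁b₁ᵀ and a₂b₂ᵀ must span the same plane of matrices: they are the rank-1 matrices of the form x·S₀ + y·S₁.
The 2×2 minor of x·S₀ + y·S₁ on rows {0,1}, columns {0,1} is 360·x² − 90·y² = 90·(2·x − y)(2·x + y), vanishing at (x:y) = (1:2) and (1:-2).
M₁ = S₀ + 2·S₁ = [[24, 12, -24], [24, 12, -24]] = 12·[1, 1][2, 1, -2]ᵀ and M₂ = S₀ − 2·S₁ = [[36, -12, 24], [-36, 12, -24]] = 12·[1, -1][3, -1, 2]ᵀ, so take a₁ = [1, 1], b₁ = [2, 1, -2], a₂ = [1, -1], b₂ = [3, -1, 2].
Each slice is an integer combination of E₁ = a₁b₁ᵀ and E₂ = a₂b₂ᵀ: S₀ = 6·E₁ + 6·E₂, S₁ = 3·E₁ − 3·E₂, S₂ = −6·E₁ − 3·E₂; reading off coefficients, c₁ = [6, 3, -6] and c₂ = [6, -3, -3].
Hence T = [1, 1] (x) [2, 1, -2] (x) [6, 3, -6] + [1, -1] (x) [3, -1, 2] (x) [6, -3, -3], so rank(T) ≤ 2.
These bounds meet, so rank(T) = 2.

rank(T) = 2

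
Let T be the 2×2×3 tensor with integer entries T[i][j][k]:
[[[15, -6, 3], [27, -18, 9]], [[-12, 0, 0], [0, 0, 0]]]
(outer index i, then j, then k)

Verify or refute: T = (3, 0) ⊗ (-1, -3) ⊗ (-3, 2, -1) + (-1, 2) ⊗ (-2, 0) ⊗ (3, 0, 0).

Reconstruct entrywise from the claimed factors. For example, T[0,1,2] = 9 and Σₗ aₗ[0]bₗ[1]cₗ[2] = (3)·(-3)·(-1) + (-1)·(0)·(0) = 9; checking all 12 entries, every one matches. The claim holds.

Yes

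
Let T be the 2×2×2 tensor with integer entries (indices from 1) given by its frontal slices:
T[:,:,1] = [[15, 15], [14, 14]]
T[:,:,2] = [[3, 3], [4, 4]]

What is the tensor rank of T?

Lower bound: the mode-1 unfolding of T (rows indexed by i, columns by (j,k) = (1,1), (1,2), (2,1), (2,2)) is [[15, 3, 15, 3], [14, 4, 14, 4]].
There the 2×2 minor on rows i ∈ {1, 2}, columns (j,k) ∈ {(1,1), (1,2)} is det [[15, 3], [14, 4]] = 18 ≠ 0, so this unfolding has rank ≥ 2; CP rank is at least every unfolding rank, so rank(T) ≥ 2. (Unfolding ranks only ever bound the CP rank from below — rank(T) can be strictly larger than all of them — so the matching upper bound has to come from an explicit 2-term decomposition.)
Upper bound — finding two terms. Every mode-2 slice of T is a multiple of one matrix: T[:,j,:] = b[j]·M with b = [1, 1] and M = [[15, 3], [14, 4]] (rows indexed by i, columns by k). So it suffices to write M as a sum of two rank-1 matrices.
Splitting M by its rows (i = 1, 2), M = [1, 0][15, 3]ᵀ + [0, 1][14, 4]ᵀ.
Hence T = [1, 0] ⊗ [1, 1] ⊗ [15, 3] + [0, 1] ⊗ [1, 1] ⊗ [14, 4], so rank(T) ≤ 2.
These bounds meet, so rank(T) = 2.

2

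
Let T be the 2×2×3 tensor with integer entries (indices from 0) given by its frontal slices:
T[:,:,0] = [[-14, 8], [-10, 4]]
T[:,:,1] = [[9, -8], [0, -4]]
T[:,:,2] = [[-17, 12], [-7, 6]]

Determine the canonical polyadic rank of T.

2

Lower bound: in the mode-2 unfolding of T (rows indexed by j, columns by (i,k)) the 2×2 minor on rows j ∈ {0, 1}, columns (i,k) ∈ {(0,0), (0,1)} is det [[-14, 9], [8, -8]] = 40 ≠ 0, so that unfolding has rank ≥ 2 and hence rank(T) ≥ 2 (CP rank is at least every unfolding rank, though it can be larger).
Upper bound: with S_k = T[:,:,k], the two rank-1 terms a₁b₁ᵀ, a₂b₂ᵀ are the rank-1 members of the pencil x·S₀ + y·S₁.
det(x·S₀ + y·S₁) is 24·x² + 12·xy − 36·y² = 12·(2·x + 3·y)(x − y), vanishing at (x:y) = (3:-2) and (1:1).
M₁ = 3·S₀ − 2·S₁ = [[-60, 40], [-30, 20]] = (-10)·(2, 1)(3, -2)ᵀ and M₂ = S₀ + S₁ = [[-5, 0], [-10, 0]] = (-5)·(1, 2)(1, 0)ᵀ, so take a₁ = (2, 1), b₁ = (3, -2), a₂ = (1, 2), b₂ = (1, 0).
Each slice is an integer combination of E₁ = a₁b₁ᵀ and E₂ = a₂b₂ᵀ: S₀ = −2·E₁ − 2·E₂, S₁ = 2·E₁ − 3·E₂, S₂ = −3·E₁ + E₂; reading off coefficients, c₁ = (-2, 2, -3) and c₂ = (-2, -3, 1).
Hence T = (2, 1) ⊗ (3, -2) ⊗ (-2, 2, -3) + (1, 2) ⊗ (1, 0) ⊗ (-2, -3, 1), so rank(T) ≤ 2.
These bounds meet, so rank(T) = 2.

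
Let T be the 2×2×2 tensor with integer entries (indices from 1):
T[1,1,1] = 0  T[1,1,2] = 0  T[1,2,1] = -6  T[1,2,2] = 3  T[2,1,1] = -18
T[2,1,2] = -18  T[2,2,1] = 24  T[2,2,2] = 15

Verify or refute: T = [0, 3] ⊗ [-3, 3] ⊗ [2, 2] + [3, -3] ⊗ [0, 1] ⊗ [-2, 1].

Yes

Reconstruct entrywise from the claimed factors. For example, T[2,1,1] = -18 and Σₗ aₗ[2]bₗ[1]cₗ[1] = (3)·(-3)·(2) + (-3)·(0)·(-2) = -18; checking all 8 entries, every one matches. The claim holds.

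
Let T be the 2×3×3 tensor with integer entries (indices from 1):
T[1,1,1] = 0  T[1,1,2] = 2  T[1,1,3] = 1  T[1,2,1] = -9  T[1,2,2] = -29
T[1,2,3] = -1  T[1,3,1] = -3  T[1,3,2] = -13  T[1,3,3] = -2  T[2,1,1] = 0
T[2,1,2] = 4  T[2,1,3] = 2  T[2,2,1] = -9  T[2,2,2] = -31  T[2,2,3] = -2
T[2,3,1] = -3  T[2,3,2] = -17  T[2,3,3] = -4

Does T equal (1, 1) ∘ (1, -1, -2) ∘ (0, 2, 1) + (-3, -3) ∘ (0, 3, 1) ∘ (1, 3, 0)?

No

Reconstruct entry (2,1,2) from the claimed factors: Σₗ aₗ[2]bₗ[1]cₗ[2] = (1)·(1)·(2) + (-3)·(0)·(3) = 2, but T[2,1,2] = 4. The claim is false.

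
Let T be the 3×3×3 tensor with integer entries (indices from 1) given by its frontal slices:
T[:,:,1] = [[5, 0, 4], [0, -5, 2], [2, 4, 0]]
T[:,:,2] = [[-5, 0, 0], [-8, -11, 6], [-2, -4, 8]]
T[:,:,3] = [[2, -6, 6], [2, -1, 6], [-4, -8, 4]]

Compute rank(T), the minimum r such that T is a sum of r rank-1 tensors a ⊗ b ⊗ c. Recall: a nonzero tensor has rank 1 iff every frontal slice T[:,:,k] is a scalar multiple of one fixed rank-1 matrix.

3

Lower bound: the mode-3 unfolding of T (rows indexed by k, columns by (i,j) = (1,1), (1,2), (1,3), (2,1), (2,2), (2,3), (3,1), (3,2), (3,3)) is [[5, 0, 4, 0, -5, 2, 2, 4, 0], [-5, 0, 0, -8, -11, 6, -2, -4, 8], [2, -6, 6, 2, -1, 6, -4, -8, 4]].
There the 3×3 minor on rows k ∈ {1, 2, 3}, columns (i,j) ∈ {(1,1), (1,2), (1,3)} is det [[5, 0, 4], [-5, 0, 0], [2, -6, 6]] = 120 ≠ 0, so this unfolding has rank ≥ 3; CP rank is at least every unfolding rank, so rank(T) ≥ 3. (Unfolding ranks only ever bound the CP rank from below — rank(T) can be strictly larger than all of them — so the matching upper bound has to come from an explicit 3-term decomposition.)
Upper bound: T is a sum of 3 rank-1 terms, T = [1, -2, 2] ⊗ [1, 2, 0] ⊗ [1, 1, -1] + [1, 2, 2] ⊗ [1, 2, -2] ⊗ [0, -2, -1] + [2, 1, 0] ⊗ [2, -1, 2] ⊗ [1, -1, 1] (one valid choice — decompositions are not unique — normalised so each a, b is primitive with positive first nonzero entry; check it by expanding all entries), so rank(T) ≤ 3.
These bounds meet, so rank(T) = 3.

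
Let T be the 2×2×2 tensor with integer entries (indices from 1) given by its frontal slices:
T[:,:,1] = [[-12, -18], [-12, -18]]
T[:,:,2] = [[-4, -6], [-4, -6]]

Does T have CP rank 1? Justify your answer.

Yes

If T = a ⊗ b ⊗ c then every fibre of T is a multiple of the corresponding factor, so read the factors off the fibres through the nonzero entry T[1,1,1] = -12.
The mode-1 fibre T[:,1,1] = [-12, -12] gives a = [1, 1] (primitive direction); the mode-2 fibre T[1,:,1] = [-12, -18] gives b = [2, 3]; then c[k] = T[1,1,k] / (a[1]·b[1]) = [-12, -4] / 2 = [-6, -2].
Expanding [1, 1] ⊗ [2, 3] ⊗ [-6, -2] reproduces all 8 entries of T, so T = [1, 1] ⊗ [2, 3] ⊗ [-6, -2] and rank(T) ≤ 1.
Equivalently every frontal slice T[:,:,k] is c[k] times the rank-1 matrix [1, 1] ⊗ [2, 3]. So T has rank 1 (it is nonzero).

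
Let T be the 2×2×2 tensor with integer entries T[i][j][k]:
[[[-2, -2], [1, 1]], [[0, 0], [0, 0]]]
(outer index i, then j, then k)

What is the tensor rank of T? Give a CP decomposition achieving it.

Lower bound: T ≠ 0 (e.g. T[0,0,0] = -2), so rank(T) ≥ 1.
Upper bound: if T = a (x) b (x) c then every fibre of T is a multiple of the corresponding factor, so read the factors off the fibres through the nonzero entry T[0,0,0] = -2.
The mode-1 fibre T[:,0,0] = [-2, 0] gives a = [1, 0] (primitive direction); the mode-2 fibre T[0,:,0] = [-2, 1] gives b = [2, -1]; then c[k] = T[0,0,k] / (a[0]·b[0]) = [-2, -2] / 2 = [-1, -1].
Expanding [1, 0] (x) [2, -1] (x) [-1, -1] reproduces all 8 entries of T, so T = [1, 0] (x) [2, -1] (x) [-1, -1] and rank(T) ≤ 1.
These bounds meet, so rank(T) = 1.
Check entry T[0,0,1] = -2: (1)·(2)·(-1) = -2.

rank(T) = 1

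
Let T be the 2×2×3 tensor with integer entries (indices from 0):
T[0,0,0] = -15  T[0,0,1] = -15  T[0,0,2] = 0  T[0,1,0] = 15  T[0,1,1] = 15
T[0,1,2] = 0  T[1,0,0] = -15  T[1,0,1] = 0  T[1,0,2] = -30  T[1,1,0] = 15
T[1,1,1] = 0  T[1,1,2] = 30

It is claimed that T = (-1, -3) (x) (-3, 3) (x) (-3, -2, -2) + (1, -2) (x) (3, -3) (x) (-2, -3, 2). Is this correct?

Reconstruct entrywise from the claimed factors. For example, T[1,0,1] = 0 and Σₗ aₗ[1]bₗ[0]cₗ[1] = (-3)·(-3)·(-2) + (-2)·(3)·(-3) = 0; checking all 12 entries, every one matches. The claim holds.

Yes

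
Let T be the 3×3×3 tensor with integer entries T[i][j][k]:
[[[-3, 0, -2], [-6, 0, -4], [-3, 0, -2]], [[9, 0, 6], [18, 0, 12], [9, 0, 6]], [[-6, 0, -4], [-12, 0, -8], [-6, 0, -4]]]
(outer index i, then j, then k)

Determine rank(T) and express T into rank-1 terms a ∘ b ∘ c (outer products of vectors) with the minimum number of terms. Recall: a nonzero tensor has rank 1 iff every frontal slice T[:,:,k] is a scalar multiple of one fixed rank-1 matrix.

Lower bound: T ≠ 0 (e.g. T[0,0,0] = -3), so rank(T) ≥ 1.
Upper bound: the mode-1 fibre T[:,0,0] = [-3, 9, -6] gives a = [1, -3, 2] (primitive direction); the mode-2 fibre T[0,:,0] = [-3, -6, -3] gives b = [1, 2, 1]; then c[k] = T[0,0,k] / (a[0]·b[0]) = [-3, 0, -2] / 1 = [-3, 0, -2].
Expanding [1, -3, 2] ∘ [1, 2, 1] ∘ [-3, 0, -2] reproduces all 27 entries of T, so T = [1, -3, 2] ∘ [1, 2, 1] ∘ [-3, 0, -2] and rank(T) ≤ 1.
These bounds meet, so rank(T) = 1.

rank(T) = 1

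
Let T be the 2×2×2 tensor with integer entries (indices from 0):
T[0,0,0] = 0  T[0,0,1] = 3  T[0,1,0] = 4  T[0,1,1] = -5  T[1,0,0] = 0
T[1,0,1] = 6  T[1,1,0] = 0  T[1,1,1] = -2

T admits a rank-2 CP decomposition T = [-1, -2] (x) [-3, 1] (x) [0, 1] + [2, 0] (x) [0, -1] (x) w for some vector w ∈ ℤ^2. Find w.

w = [-2, 2]

Subtract the known terms from T to get the rank-1 residual R = [2, 0] (x) [0, -1] (x) w, so R[i,j,k] = a[i]·b[j]·w[k]. Pick indices with nonzero a[0]·b[1] = (2)·(-1) = -2. Only the fibre through (0,1,·) is needed: R[0,1,:] = T[0,1,:] − Σₗ aₗ[0]bₗ[1]cₗ = [4, -5] − (-1)·(1)·[0, 1] = [4, -4]. Then w[k] = R[0,1,k] / -2 for each k, giving w = [4, -4] / -2 = [-2, 2].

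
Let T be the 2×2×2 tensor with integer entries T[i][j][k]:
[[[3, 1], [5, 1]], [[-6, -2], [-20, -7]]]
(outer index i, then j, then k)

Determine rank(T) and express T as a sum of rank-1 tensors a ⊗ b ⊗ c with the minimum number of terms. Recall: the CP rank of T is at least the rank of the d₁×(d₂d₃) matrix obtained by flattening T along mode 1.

Lower bound: the mode-2 unfolding of T (rows indexed by j, columns by (i,k) = (0,0), (0,1), (1,0), (1,1)) is [[3, 1, -6, -2], [5, 1, -20, -7]].
There the 2×2 minor on rows j ∈ {0, 1}, columns (i,k) ∈ {(0,0), (0,1)} is det [[3, 1], [5, 1]] = -2 ≠ 0, so this unfolding has rank ≥ 2; CP rank is at least every unfolding rank, so rank(T) ≥ 2. (This is only a lower bound: in general the CP rank may exceed every unfolding rank, so we still need to exhibit 2 rank-1 terms summing to T.)
Upper bound — finding two terms. Write S_k = T[:,:,k] for the frontal slices: S₀ = [[3, 5], [-6, -20]], S₁ = [[1, 1], [-2, -7]].
If T = a₁ ⊗ b₁ ⊗ c₁ + a₂ ⊗ b₂ ⊗ c₂ then each S_k = c₁[k]·a₁b₁ᵀ + c₂[k]·a₂b₂ᵀ. S₀ and S₁ are linearly independent, so a₁b₁ᵀ and a₂b₂ᵀ must span the same plane of matrices: they are the rank-1 matrices of the form x·S₀ + y·S₁.
det(x·S₀ + y·S₁) is −30·x² − 25·xy − 5·y² = (-5)·(2·x + y)(3·x + y), vanishing at (x:y) = (1:-2) and (1:-3).
M₁ = S₀ − 2·S₁ = [[1, 3], [-2, -6]] = [1, -2][1, 3]ᵀ and M₂ = S₀ − 3·S₁ = [[0, 2], [0, 1]] = [2, 1][0, 1]ᵀ, so take a₁ = [1, -2], b₁ = [1, 3], a₂ = [2, 1], b₂ = [0, 1].
Each slice is an integer combination of E₁ = a₁b₁ᵀ and E₂ = a₂b₂ᵀ: S₀ = 3·E₁ − 2·E₂, S₁ = E₁ − E₂; reading off coefficients, c₁ = [3, 1] and c₂ = [-2, -1].
Hence T = [1, -2] ⊗ [1, 3] ⊗ [3, 1] + [2, 1] ⊗ [0, 1] ⊗ [-2, -1], so rank(T) ≤ 2.
These bounds meet, so rank(T) = 2.
Check entry T[0,0,1] = 1: (1)·(1)·(1) + (2)·(0)·(-1) = 1.

rank(T) = 2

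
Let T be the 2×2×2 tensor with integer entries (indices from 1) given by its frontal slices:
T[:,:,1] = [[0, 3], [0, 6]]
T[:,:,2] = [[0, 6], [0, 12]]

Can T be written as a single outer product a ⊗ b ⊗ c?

If T = a ⊗ b ⊗ c then every fibre of T is a multiple of the corresponding factor, so read the factors off the fibres through the nonzero entry T[1,2,1] = 3.
The mode-1 fibre T[:,2,1] = [3, 6] gives a = [1, 2] (primitive direction); the mode-2 fibre T[1,:,1] = [0, 3] gives b = [0, 1]; then c[k] = T[1,2,k] / (a[1]·b[2]) = [3, 6] / 1 = [3, 6].
Expanding [1, 2] ⊗ [0, 1] ⊗ [3, 6] reproduces all 8 entries of T, so T = [1, 2] ⊗ [0, 1] ⊗ [3, 6] and rank(T) ≤ 1.
Equivalently every frontal slice T[:,:,k] is c[k] times the rank-1 matrix [1, 2] ⊗ [0, 1]. So T has rank 1 (it is nonzero).

Yes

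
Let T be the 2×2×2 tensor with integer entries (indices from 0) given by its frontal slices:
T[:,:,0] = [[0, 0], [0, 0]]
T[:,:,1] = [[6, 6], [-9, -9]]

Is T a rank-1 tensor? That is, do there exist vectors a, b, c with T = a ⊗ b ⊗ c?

The mode-1 fibre T[:,0,1] = [6, -9] gives a = (2, -3) (primitive direction); the mode-2 fibre T[0,:,1] = [6, 6] gives b = (1, 1); then c[k] = T[0,0,k] / (a[0]·b[0]) = [0, 6] / 2 = (0, 3).
Expanding (2, -3) ⊗ (1, 1) ⊗ (0, 3) reproduces all 8 entries of T, so T = (2, -3) ⊗ (1, 1) ⊗ (0, 3) and rank(T) ≤ 1.
Equivalently every frontal slice T[:,:,k] is c[k] times the rank-1 matrix (2, -3) ⊗ (1, 1). So T has rank 1 (it is nonzero).

Yes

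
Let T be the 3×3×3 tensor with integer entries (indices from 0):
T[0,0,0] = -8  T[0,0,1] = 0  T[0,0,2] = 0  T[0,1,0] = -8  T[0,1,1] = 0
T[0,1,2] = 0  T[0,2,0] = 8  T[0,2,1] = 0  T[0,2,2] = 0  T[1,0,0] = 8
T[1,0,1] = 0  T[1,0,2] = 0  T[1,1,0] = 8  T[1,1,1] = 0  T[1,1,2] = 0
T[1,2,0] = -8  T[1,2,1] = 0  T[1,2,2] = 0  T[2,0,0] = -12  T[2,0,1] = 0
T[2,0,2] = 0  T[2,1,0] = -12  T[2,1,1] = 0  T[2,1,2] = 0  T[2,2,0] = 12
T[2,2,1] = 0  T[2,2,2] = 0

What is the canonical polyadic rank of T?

Lower bound: T ≠ 0 (e.g. T[0,0,0] = -8), so rank(T) ≥ 1.
Upper bound: if T = a ⊗ b ⊗ c then every fibre of T is a multiple of the corresponding factor, so read the factors off the fibres through the nonzero entry T[0,0,0] = -8.
The mode-1 fibre T[:,0,0] = [-8, 8, -12] gives a = (2, -2, 3) (primitive direction); the mode-2 fibre T[0,:,0] = [-8, -8, 8] gives b = (1, 1, -1); then c[k] = T[0,0,k] / (a[0]·b[0]) = [-8, 0, 0] / 2 = (-4, 0, 0).
Expanding (2, -2, 3) ⊗ (1, 1, -1) ⊗ (-4, 0, 0) reproduces all 27 entries of T, so T = (2, -2, 3) ⊗ (1, 1, -1) ⊗ (-4, 0, 0) and rank(T) ≤ 1.
These bounds meet, so rank(T) = 1.
Check entry T[1,1,0] = 8: (-2)·(1)·(-4) = 8.

1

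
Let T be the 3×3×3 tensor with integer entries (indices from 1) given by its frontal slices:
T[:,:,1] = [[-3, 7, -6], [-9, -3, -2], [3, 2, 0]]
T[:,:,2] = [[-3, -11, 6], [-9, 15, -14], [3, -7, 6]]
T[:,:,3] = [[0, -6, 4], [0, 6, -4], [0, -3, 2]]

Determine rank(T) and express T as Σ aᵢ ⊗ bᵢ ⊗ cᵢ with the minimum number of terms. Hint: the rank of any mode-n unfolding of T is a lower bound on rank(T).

rank(T) = 2

Lower bound: the mode-3 unfolding of T (rows indexed by k, columns by (i,j) = (1,1), (1,2), (1,3), (2,1), (2,2), (2,3), (3,1), (3,2), (3,3)) is [[-3, 7, -6, -9, -3, -2, 3, 2, 0], [-3, -11, 6, -9, 15, -14, 3, -7, 6], [0, -6, 4, 0, 6, -4, 0, -3, 2]].
There the 2×2 minor on rows k ∈ {1, 2}, columns (i,j) ∈ {(1,1), (1,2)} is det [[-3, 7], [-3, -11]] = 54 ≠ 0, so this unfolding has rank ≥ 2; CP rank is at least every unfolding rank, so rank(T) ≥ 2. (Unfolding ranks only ever bound the CP rank from below — rank(T) can be strictly larger than all of them — so the matching upper bound has to come from an explicit 2-term decomposition.)
Upper bound — finding two terms. Write S_k = T[:,:,k] for the frontal slices: S₁ = [[-3, 7, -6], [-9, -3, -2], [3, 2, 0]], S₂ = [[-3, -11, 6], [-9, 15, -14], [3, -7, 6]], S₃ = [[0, -6, 4], [0, 6, -4], [0, -3, 2]].
If T = a₁ ⊗ b₁ ⊗ c₁ + a₂ ⊗ b₂ ⊗ c₂ then each S_k = c₁[k]·a₁b₁ᵀ + c₂[k]·a₂b₂ᵀ. S₁ and S₂ are linearly independent, so a₁b₁ᵀ and a₂b₂ᵀ must span the same plane of matrices: they are the rank-1 matrices of the form x·S₁ + y·S₂.
The 2×2 minor of x·S₁ + y·S₂ on rows {1,2}, columns {1,2} is 72·x² − 72·xy − 144·y² = 72·(x − 2·y)(x + y), vanishing at (x:y) = (2:1) and (1:-1).
M₁ = 2·S₁ + S₂ = [[-9, 3, -6], [-27, 9, -18], [9, -3, 6]] = (-3)·[1, 3, -1][3, -1, 2]ᵀ and M₂ = S₁ − S₂ = [[0, 18, -12], [0, -18, 12], [0, 9, -6]] = 3·[2, -2, 1][0, 3, -2]ᵀ, so take a₁ = [1, 3, -1], b₁ = [3, -1, 2], a₂ = [2, -2, 1], b₂ = [0, 3, -2].
Each slice is an integer combination of E₁ = a₁b₁ᵀ and E₂ = a₂b₂ᵀ: S₁ = −E₁ + E₂, S₂ = −E₁ − 2·E₂, S₃ = −E₂; reading off coefficients, c₁ = [-1, -1, 0] and c₂ = [1, -2, -1].
Hence T = [1, 3, -1] ⊗ [3, -1, 2] ⊗ [-1, -1, 0] + [2, -2, 1] ⊗ [0, 3, -2] ⊗ [1, -2, -1], so rank(T) ≤ 2.
These bounds meet, so rank(T) = 2.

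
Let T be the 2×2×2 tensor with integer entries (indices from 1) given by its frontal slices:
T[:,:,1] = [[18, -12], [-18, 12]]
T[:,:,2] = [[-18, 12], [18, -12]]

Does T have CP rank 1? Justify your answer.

If T = a (x) b (x) c then every fibre of T is a multiple of the corresponding factor, so read the factors off the fibres through the nonzero entry T[1,1,1] = 18.
The mode-1 fibre T[:,1,1] = [18, -18] gives a = [1, -1] (primitive direction); the mode-2 fibre T[1,:,1] = [18, -12] gives b = [3, -2]; then c[k] = T[1,1,k] / (a[1]·b[1]) = [18, -18] / 3 = [6, -6].
Expanding [1, -1] (x) [3, -2] (x) [6, -6] reproduces all 8 entries of T, so T = [1, -1] (x) [3, -2] (x) [6, -6] and rank(T) ≤ 1.
Equivalently every frontal slice T[:,:,k] is c[k] times the rank-1 matrix [1, -1] (x) [3, -2]. So T has rank 1 (it is nonzero).

Yes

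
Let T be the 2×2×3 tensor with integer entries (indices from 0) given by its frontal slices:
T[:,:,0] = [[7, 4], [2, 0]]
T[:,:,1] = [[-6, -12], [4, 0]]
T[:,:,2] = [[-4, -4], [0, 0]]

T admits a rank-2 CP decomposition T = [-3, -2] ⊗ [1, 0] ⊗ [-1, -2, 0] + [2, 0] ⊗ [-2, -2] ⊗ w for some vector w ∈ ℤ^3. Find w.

w = [-1, 3, 1]

Subtract the known terms from T to get the rank-1 residual R = [2, 0] ⊗ [-2, -2] ⊗ w, so R[i,j,k] = a[i]·b[j]·w[k]. Pick indices with nonzero a[0]·b[0] = (2)·(-2) = -4. Only the fibre through (0,0,·) is needed: R[0,0,:] = T[0,0,:] − Σₗ aₗ[0]bₗ[0]cₗ = [7, -6, -4] − (-3)·(1)·[-1, -2, 0] = [4, -12, -4]. Then w[k] = R[0,0,k] / -4 for each k, giving w = [4, -12, -4] / -4 = [-1, 3, 1].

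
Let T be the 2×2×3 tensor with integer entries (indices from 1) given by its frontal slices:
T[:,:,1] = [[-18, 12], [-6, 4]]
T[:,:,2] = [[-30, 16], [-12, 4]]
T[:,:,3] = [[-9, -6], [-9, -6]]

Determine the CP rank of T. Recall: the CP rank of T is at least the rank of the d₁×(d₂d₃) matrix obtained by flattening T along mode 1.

2

Lower bound: in the mode-1 unfolding of T (rows indexed by i, columns by (j,k)) the 2×2 minor on rows i ∈ {1, 2}, columns (j,k) ∈ {(1,1), (1,2)} is det [[-18, -30], [-6, -12]] = 36 ≠ 0, so that unfolding has rank ≥ 2 and hence rank(T) ≥ 2 (CP rank is at least every unfolding rank, though it can be larger).
Upper bound: with S_k = T[:,:,k], the two rank-1 terms a₁b₁ᵀ, a₂b₂ᵀ are the rank-1 members of the pencil x·S₁ + y·S₂.
det(x·S₁ + y·S₂) is 48·xy + 72·y² = 24·(2·x + 3·y)(y), vanishing at (x:y) = (3:-2) and (1:0).
M₁ = 3·S₁ − 2·S₂ = [[6, 4], [6, 4]] = 2·[1, 1][3, 2]ᵀ and M₂ = S₁ = [[-18, 12], [-6, 4]] = (-2)·[3, 1][3, -2]ᵀ, so take a₁ = [1, 1], b₁ = [3, 2], a₂ = [3, 1], b₂ = [3, -2].
Each slice is an integer combination of E₁ = a₁b₁ᵀ and E₂ = a₂b₂ᵀ: S₁ = −2·E₂, S₂ = −E₁ − 3·E₂, S₃ = −3·E₁; reading off coefficients, c₁ = [0, -1, -3] and c₂ = [-2, -3, 0].
Hence T = [1, 1] (x) [3, 2] (x) [0, -1, -3] + [3, 1] (x) [3, -2] (x) [-2, -3, 0], so rank(T) ≤ 2.
These bounds meet, so rank(T) = 2.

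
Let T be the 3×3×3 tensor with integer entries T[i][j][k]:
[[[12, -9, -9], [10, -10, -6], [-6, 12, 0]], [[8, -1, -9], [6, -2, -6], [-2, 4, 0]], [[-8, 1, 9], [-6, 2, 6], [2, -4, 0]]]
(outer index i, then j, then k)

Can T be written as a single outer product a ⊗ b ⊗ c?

No

The mode-2 unfolding of T (rows indexed by j, columns by (i,k) = (0,0), (0,1), (0,2), (1,0), (1,1), (1,2), (2,0), (2,1), (2,2)) is [[12, -9, -9, 8, -1, -9, -8, 1, 9], [10, -10, -6, 6, -2, -6, -6, 2, 6], [-6, 12, 0, -2, 4, 0, 2, -4, 0]].
There the 2×2 minor on rows j ∈ {0, 1}, columns (i,k) ∈ {(0,0), (0,1)} is det [[12, -9], [10, -10]] = -30 ≠ 0, so this unfolding has rank ≥ 2; CP rank is at least every unfolding rank, so rank(T) ≥ 2.
In particular rank(T) ≥ 2 > 1, so T is not rank-1.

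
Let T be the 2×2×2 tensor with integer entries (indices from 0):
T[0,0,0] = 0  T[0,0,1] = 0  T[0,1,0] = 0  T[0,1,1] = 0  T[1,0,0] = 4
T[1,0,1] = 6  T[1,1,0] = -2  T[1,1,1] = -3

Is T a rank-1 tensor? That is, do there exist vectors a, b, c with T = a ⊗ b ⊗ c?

If T = a ⊗ b ⊗ c then every fibre of T is a multiple of the corresponding factor, so read the factors off the fibres through the nonzero entry T[1,0,0] = 4.
The mode-1 fibre T[:,0,0] = [0, 4] gives a = (0, 1) (primitive direction); the mode-2 fibre T[1,:,0] = [4, -2] gives b = (2, -1); then c[k] = T[1,0,k] / (a[1]·b[0]) = [4, 6] / 2 = (2, 3).
Expanding (0, 1) ⊗ (2, -1) ⊗ (2, 3) reproduces all 8 entries of T, so T = (0, 1) ⊗ (2, -1) ⊗ (2, 3) and rank(T) ≤ 1.
Equivalently every frontal slice T[:,:,k] is c[k] times the rank-1 matrix (0, 1) ⊗ (2, -1). So T has rank 1 (it is nonzero).

Yes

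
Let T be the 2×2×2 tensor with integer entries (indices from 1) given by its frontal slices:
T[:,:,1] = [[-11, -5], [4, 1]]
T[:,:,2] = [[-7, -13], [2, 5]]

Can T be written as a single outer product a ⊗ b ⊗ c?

The mode-3 unfolding of T (rows indexed by k, columns by (i,j) = (1,1), (1,2), (2,1), (2,2)) is [[-11, -5, 4, 1], [-7, -13, 2, 5]].
There the 2×2 minor on rows k ∈ {1, 2}, columns (i,j) ∈ {(1,1), (1,2)} is det [[-11, -5], [-7, -13]] = 108 ≠ 0, so this unfolding has rank ≥ 2; CP rank is at least every unfolding rank, so rank(T) ≥ 2.
In particular rank(T) ≥ 2 > 1, so T is not rank-1.

No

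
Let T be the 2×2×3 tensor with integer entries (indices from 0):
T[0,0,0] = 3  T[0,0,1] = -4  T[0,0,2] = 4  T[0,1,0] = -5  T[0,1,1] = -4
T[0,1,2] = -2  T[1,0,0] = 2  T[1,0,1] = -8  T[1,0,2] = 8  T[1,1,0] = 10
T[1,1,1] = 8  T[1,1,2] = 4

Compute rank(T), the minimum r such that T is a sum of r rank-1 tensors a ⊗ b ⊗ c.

3

Lower bound: the mode-3 unfolding of T (rows indexed by k, columns by (i,j) = (0,0), (0,1), (1,0), (1,1)) is [[3, -5, 2, 10], [-4, -4, -8, 8], [4, -2, 8, 4]].
There the 3×3 minor on rows k ∈ {0, 1, 2}, columns (i,j) ∈ {(0,0), (0,1), (1,0)} is det [[3, -5, 2], [-4, -4, -8], [4, -2, 8]] = -96 ≠ 0, so this unfolding has rank ≥ 3; CP rank is at least every unfolding rank, so rank(T) ≥ 3. (Unfolding ranks only ever bound the CP rank from below — rank(T) can be strictly larger than all of them — so the matching upper bound has to come from an explicit 3-term decomposition.)
Upper bound: T is a sum of 3 rank-1 terms, T = [1, -2] ⊗ [0, 1] ⊗ [-4, -4, -2] + [1, -2] ⊗ [1, -1] ⊗ [1, 0, 0] + [1, 2] ⊗ [1, 0] ⊗ [2, -4, 4] (written with every a and b primitive with positive leading entry and the scale carried by c; CP decompositions are not unique, and this one is verified by expanding entrywise), so rank(T) ≤ 3.
These bounds meet, so rank(T) = 3.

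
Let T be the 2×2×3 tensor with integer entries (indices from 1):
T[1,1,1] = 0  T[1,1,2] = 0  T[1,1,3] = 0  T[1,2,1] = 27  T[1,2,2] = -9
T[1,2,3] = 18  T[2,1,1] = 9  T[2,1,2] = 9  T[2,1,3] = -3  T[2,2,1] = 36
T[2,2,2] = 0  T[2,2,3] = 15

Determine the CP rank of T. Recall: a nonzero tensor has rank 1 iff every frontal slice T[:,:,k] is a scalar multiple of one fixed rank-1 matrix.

2

Lower bound: the mode-3 unfolding of T (rows indexed by k, columns by (i,j) = (1,1), (1,2), (2,1), (2,2)) is [[0, 27, 9, 36], [0, -9, 9, 0], [0, 18, -3, 15]].
There the 2×2 minor on rows k ∈ {1, 2}, columns (i,j) ∈ {(1,2), (2,1)} is det [[27, 9], [-9, 9]] = 324 ≠ 0, so this unfolding has rank ≥ 2; CP rank is at least every unfolding rank, so rank(T) ≥ 2. (This is only a lower bound: in general the CP rank may exceed every unfolding rank, so we still need to exhibit 2 rank-1 terms summing to T.)
Upper bound — finding two terms. Write S_k = T[:,:,k] for the frontal slices: S₁ = [[0, 27], [9, 36]], S₂ = [[0, -9], [9, 0]], S₃ = [[0, 18], [-3, 15]].
If T = a₁ ⊗ b₁ ⊗ c₁ + a₂ ⊗ b₂ ⊗ c₂ then each S_k = c₁[k]·a₁b₁ᵀ + c₂[k]·a₂b₂ᵀ. S₁ and S₂ are linearly independent, so a₁b₁ᵀ and a₂b₂ᵀ must span the same plane of matrices: they are the rank-1 matrices of the form x·S₁ + y·S₂.
det(x·S₁ + y·S₂) is −243·x² − 162·xy + 81·y² = (-81)·(3·x − y)(x + y), vanishing at (x:y) = (1:3) and (1:-1).
M₁ = S₁ + 3·S₂ = [[0, 0], [36, 36]] = 36·(0, 1)(1, 1)ᵀ and M₂ = S₁ − S₂ = [[0, 36], [0, 36]] = 36·(1, 1)(0, 1)ᵀ, so take a₁ = (0, 1), b₁ = (1, 1), a₂ = (1, 1), b₂ = (0, 1).
Each slice is an integer combination of E₁ = a₁b₁ᵀ and E₂ = a₂b₂ᵀ: S₁ = 9·E₁ + 27·E₂, S₂ = 9·E₁ − 9·E₂, S₃ = −3·E₁ + 18·E₂; reading off coefficients, c₁ = (9, 9, -3) and c₂ = (27, -9, 18).
Hence T = (0, 1) ⊗ (1, 1) ⊗ (9, 9, -3) + (1, 1) ⊗ (0, 1) ⊗ (27, -9, 18), so rank(T) ≤ 2.
These bounds meet, so rank(T) = 2.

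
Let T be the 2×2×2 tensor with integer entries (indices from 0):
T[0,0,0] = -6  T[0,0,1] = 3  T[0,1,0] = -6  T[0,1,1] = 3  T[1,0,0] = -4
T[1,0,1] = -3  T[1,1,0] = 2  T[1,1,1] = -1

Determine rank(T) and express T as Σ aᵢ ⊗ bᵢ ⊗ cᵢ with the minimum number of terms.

Lower bound: the mode-2 unfolding of T (rows indexed by j, columns by (i,k) = (0,0), (0,1), (1,0), (1,1)) is [[-6, 3, -4, -3], [-6, 3, 2, -1]].
There the 2×2 minor on rows j ∈ {0, 1}, columns (i,k) ∈ {(0,0), (1,0)} is det [[-6, -4], [-6, 2]] = -36 ≠ 0, so this unfolding has rank ≥ 2; CP rank is at least every unfolding rank, so rank(T) ≥ 2. (Unfolding ranks only ever bound the CP rank from below — rank(T) can be strictly larger than all of them — so the matching upper bound has to come from an explicit 2-term decomposition.)
Upper bound — finding two terms. Write S_k = T[:,:,k] for the frontal slices: S₀ = [[-6, -6], [-4, 2]], S₁ = [[3, 3], [-3, -1]].
If T = a₁ ⊗ b₁ ⊗ c₁ + a₂ ⊗ b₂ ⊗ c₂ then each S_k = c₁[k]·a₁b₁ᵀ + c₂[k]·a₂b₂ᵀ. S₀ and S₁ are linearly independent, so a₁b₁ᵀ and a₂b₂ᵀ must span the same plane of matrices: they are the rank-1 matrices of the form x·S₀ + y·S₁.
det(x·S₀ + y·S₁) is −36·x² + 6·xy + 6·y² = (-6)·(2·x − y)(3·x + y), vanishing at (x:y) = (1:2) and (1:-3).
M₁ = S₀ + 2·S₁ = [[0, 0], [-10, 0]] = (-10)·[0, 1][1, 0]ᵀ and M₂ = S₀ − 3·S₁ = [[-15, -15], [5, 5]] = (-5)·[3, -1][1, 1]ᵀ, so take a₁ = [0, 1], b₁ = [1, 0], a₂ = [3, -1], b₂ = [1, 1].
Each slice is an integer combination of E₁ = a₁b₁ᵀ and E₂ = a₂b₂ᵀ: S₀ = −6·E₁ − 2·E₂, S₁ = −2·E₁ + E₂; reading off coefficients, c₁ = [-6, -2] and c₂ = [-2, 1].
Hence T = [0, 1] ⊗ [1, 0] ⊗ [-6, -2] + [3, -1] ⊗ [1, 1] ⊗ [-2, 1], so rank(T) ≤ 2.
These bounds meet, so rank(T) = 2.

rank(T) = 2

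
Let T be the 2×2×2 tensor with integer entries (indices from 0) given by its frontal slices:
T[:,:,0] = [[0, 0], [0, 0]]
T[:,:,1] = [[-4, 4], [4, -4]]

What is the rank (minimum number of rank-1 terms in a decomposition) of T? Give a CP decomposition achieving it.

Lower bound: T ≠ 0 (e.g. T[0,0,1] = -4), so rank(T) ≥ 1.
Upper bound: if T = a ⊗ b ⊗ c then every fibre of T is a multiple of the corresponding factor, so read the factors off the fibres through the nonzero entry T[0,0,1] = -4.
The mode-1 fibre T[:,0,1] = [-4, 4] gives a = [1, -1] (primitive direction); the mode-2 fibre T[0,:,1] = [-4, 4] gives b = [1, -1]; then c[k] = T[0,0,k] / (a[0]·b[0]) = [0, -4] / 1 = [0, -4].
Expanding [1, -1] ⊗ [1, -1] ⊗ [0, -4] reproduces all 8 entries of T, so T = [1, -1] ⊗ [1, -1] ⊗ [0, -4] and rank(T) ≤ 1.
These bounds meet, so rank(T) = 1.

rank(T) = 1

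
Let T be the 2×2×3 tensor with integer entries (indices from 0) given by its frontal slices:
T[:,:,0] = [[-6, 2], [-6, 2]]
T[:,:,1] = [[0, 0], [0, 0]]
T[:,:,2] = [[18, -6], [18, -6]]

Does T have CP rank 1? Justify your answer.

If T = a ⊗ b ⊗ c then every fibre of T is a multiple of the corresponding factor, so read the factors off the fibres through the nonzero entry T[0,0,0] = -6.
The mode-1 fibre T[:,0,0] = [-6, -6] gives a = (1, 1) (primitive direction); the mode-2 fibre T[0,:,0] = [-6, 2] gives b = (3, -1); then c[k] = T[0,0,k] / (a[0]·b[0]) = [-6, 0, 18] / 3 = (-2, 0, 6).
Expanding (1, 1) ⊗ (3, -1) ⊗ (-2, 0, 6) reproduces all 12 entries of T, so T = (1, 1) ⊗ (3, -1) ⊗ (-2, 0, 6) and rank(T) ≤ 1.
Equivalently every frontal slice T[:,:,k] is c[k] times the rank-1 matrix (1, 1) ⊗ (3, -1). So T has rank 1 (it is nonzero).

Yes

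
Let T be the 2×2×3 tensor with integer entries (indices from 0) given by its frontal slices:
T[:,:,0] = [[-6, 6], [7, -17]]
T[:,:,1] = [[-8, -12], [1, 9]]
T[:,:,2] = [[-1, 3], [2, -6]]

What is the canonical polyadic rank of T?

Lower bound: the mode-3 unfolding of T (rows indexed by k, columns by (i,j) = (0,0), (0,1), (1,0), (1,1)) is [[-6, 6, 7, -17], [-8, -12, 1, 9], [-1, 3, 2, -6]].
There the 2×2 minor on rows k ∈ {0, 1}, columns (i,j) ∈ {(0,0), (0,1)} is det [[-6, 6], [-8, -12]] = 120 ≠ 0, so this unfolding has rank ≥ 2; CP rank is at least every unfolding rank, so rank(T) ≥ 2. (Flattening ranks never certify an upper bound on CP rank; for that we must actually write T with 2 rank-1 terms.)
Upper bound — finding two terms. Write S_k = T[:,:,k] for the frontal slices: S₀ = [[-6, 6], [7, -17]], S₁ = [[-8, -12], [1, 9]], S₂ = [[-1, 3], [2, -6]].
If T = a₁ ⊗ b₁ ⊗ c₁ + a₂ ⊗ b₂ ⊗ c₂ then each S_k = c₁[k]·a₁b₁ᵀ + c₂[k]·a₂b₂ᵀ. S₀ and S₁ are linearly independent, so a₁b₁ᵀ and a₂b₂ᵀ must span the same plane of matrices: they are the rank-1 matrices of the form x·S₀ + y·S₁.
det(x·S₀ + y·S₁) is 60·x² + 160·xy − 60·y² = 20·(x + 3·y)(3·x − y), vanishing at (x:y) = (3:-1) and (1:3).
M₁ = 3·S₀ − S₁ = [[-10, 30], [20, -60]] = (-10)·[1, -2][1, -3]ᵀ and M₂ = S₀ + 3·S₁ = [[-30, -30], [10, 10]] = (-10)·[3, -1][1, 1]ᵀ, so take a₁ = [1, -2], b₁ = [1, -3], a₂ = [3, -1], b₂ = [1, 1].
Each slice is an integer combination of E₁ = a₁b₁ᵀ and E₂ = a₂b₂ᵀ: S₀ = −3·E₁ − E₂, S₁ = E₁ − 3·E₂, S₂ = −E₁; reading off coefficients, c₁ = [-3, 1, -1] and c₂ = [-1, -3, 0].
Hence T = [1, -2] ⊗ [1, -3] ⊗ [-3, 1, -1] + [3, -1] ⊗ [1, 1] ⊗ [-1, -3, 0], so rank(T) ≤ 2.
These bounds meet, so rank(T) = 2.

2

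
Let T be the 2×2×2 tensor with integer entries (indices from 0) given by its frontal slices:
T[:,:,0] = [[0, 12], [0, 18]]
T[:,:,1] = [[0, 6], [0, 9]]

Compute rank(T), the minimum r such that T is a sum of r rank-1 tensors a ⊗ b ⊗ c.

1

Lower bound: T ≠ 0 (e.g. T[0,1,0] = 12), so rank(T) ≥ 1.
Upper bound: if T = a ⊗ b ⊗ c then every fibre of T is a multiple of the corresponding factor, so read the factors off the fibres through the nonzero entry T[0,1,0] = 12.
The mode-1 fibre T[:,1,0] = [12, 18] gives a = (2, 3) (primitive direction); the mode-2 fibre T[0,:,0] = [0, 12] gives b = (0, 1); then c[k] = T[0,1,k] / (a[0]·b[1]) = [12, 6] / 2 = (6, 3).
Expanding (2, 3) ⊗ (0, 1) ⊗ (6, 3) reproduces all 8 entries of T, so T = (2, 3) ⊗ (0, 1) ⊗ (6, 3) and rank(T) ≤ 1.
These bounds meet, so rank(T) = 1.
Check entry T[0,0,1] = 0: (2)·(0)·(3) = 0.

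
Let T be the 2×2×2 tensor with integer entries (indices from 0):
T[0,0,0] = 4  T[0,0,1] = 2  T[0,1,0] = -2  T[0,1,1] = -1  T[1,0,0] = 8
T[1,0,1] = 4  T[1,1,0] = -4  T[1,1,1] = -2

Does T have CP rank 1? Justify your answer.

Yes

The mode-1 fibre T[:,0,0] = [4, 8] gives a = [1, 2] (primitive direction); the mode-2 fibre T[0,:,0] = [4, -2] gives b = [2, -1]; then c[k] = T[0,0,k] / (a[0]·b[0]) = [4, 2] / 2 = [2, 1].
Expanding [1, 2] ⊗ [2, -1] ⊗ [2, 1] reproduces all 8 entries of T, so T = [1, 2] ⊗ [2, -1] ⊗ [2, 1] and rank(T) ≤ 1.
Equivalently every frontal slice T[:,:,k] is c[k] times the rank-1 matrix [1, 2] ⊗ [2, -1]. So T has rank 1 (it is nonzero).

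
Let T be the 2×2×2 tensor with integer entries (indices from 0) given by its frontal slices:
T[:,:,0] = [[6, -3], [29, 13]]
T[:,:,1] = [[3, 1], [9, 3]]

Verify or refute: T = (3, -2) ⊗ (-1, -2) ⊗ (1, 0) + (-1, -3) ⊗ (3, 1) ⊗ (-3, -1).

Yes

Reconstruct entrywise from the claimed factors. For example, T[0,0,0] = 6 and Σₗ aₗ[0]bₗ[0]cₗ[0] = (3)·(-1)·(1) + (-1)·(3)·(-3) = 6; checking all 8 entries, every one matches. The claim holds.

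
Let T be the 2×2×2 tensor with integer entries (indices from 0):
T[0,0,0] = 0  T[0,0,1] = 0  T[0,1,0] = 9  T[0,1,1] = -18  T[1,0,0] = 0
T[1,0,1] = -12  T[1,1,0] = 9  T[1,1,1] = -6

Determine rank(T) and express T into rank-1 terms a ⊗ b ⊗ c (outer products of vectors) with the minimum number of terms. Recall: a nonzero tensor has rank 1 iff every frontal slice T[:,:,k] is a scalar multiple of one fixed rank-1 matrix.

rank(T) = 2

Lower bound: the mode-1 unfolding of T (rows indexed by i, columns by (j,k) = (0,0), (0,1), (1,0), (1,1)) is [[0, 0, 9, -18], [0, -12, 9, -6]].
There the 2×2 minor on rows i ∈ {0, 1}, columns (j,k) ∈ {(0,1), (1,0)} is det [[0, 9], [-12, 9]] = 108 ≠ 0, so this unfolding has rank ≥ 2; CP rank is at least every unfolding rank, so rank(T) ≥ 2. (Unfolding ranks only ever bound the CP rank from below — rank(T) can be strictly larger than all of them — so the matching upper bound has to come from an explicit 2-term decomposition.)
Upper bound — finding two terms. Write S_k = T[:,:,k] for the frontal slices: S₀ = [[0, 9], [0, 9]], S₁ = [[0, -18], [-12, -6]].
If T = a₁ ⊗ b₁ ⊗ c₁ + a₂ ⊗ b₂ ⊗ c₂ then each S_k = c₁[k]·a₁b₁ᵀ + c₂[k]·a₂b₂ᵀ. S₀ and S₁ are linearly independent, so a₁b₁ᵀ and a₂b₂ᵀ must span the same plane of matrices: they are the rank-1 matrices of the form x·S₀ + y·S₁.
det(x·S₀ + y·S₁) is 108·xy − 216·y² = 108·(x − 2·y)(y), vanishing at (x:y) = (2:1) and (1:0).
M₁ = 2·S₀ + S₁ = [[0, 0], [-12, 12]] = (-12)·[0, 1][1, -1]ᵀ and M₂ = S₀ = [[0, 9], [0, 9]] = 9·[1, 1][0, 1]ᵀ, so take a₁ = [0, 1], b₁ = [1, -1], a₂ = [1, 1], b₂ = [0, 1].
Each slice is an integer combination of E₁ = a₁b₁ᵀ and E₂ = a₂b₂ᵀ: S₀ = 9·E₂, S₁ = −12·E₁ − 18·E₂; reading off coefficients, c₁ = [0, -12] and c₂ = [9, -18].
Hence T = [0, 1] ⊗ [1, -1] ⊗ [0, -12] + [1, 1] ⊗ [0, 1] ⊗ [9, -18], so rank(T) ≤ 2.
These bounds meet, so rank(T) = 2.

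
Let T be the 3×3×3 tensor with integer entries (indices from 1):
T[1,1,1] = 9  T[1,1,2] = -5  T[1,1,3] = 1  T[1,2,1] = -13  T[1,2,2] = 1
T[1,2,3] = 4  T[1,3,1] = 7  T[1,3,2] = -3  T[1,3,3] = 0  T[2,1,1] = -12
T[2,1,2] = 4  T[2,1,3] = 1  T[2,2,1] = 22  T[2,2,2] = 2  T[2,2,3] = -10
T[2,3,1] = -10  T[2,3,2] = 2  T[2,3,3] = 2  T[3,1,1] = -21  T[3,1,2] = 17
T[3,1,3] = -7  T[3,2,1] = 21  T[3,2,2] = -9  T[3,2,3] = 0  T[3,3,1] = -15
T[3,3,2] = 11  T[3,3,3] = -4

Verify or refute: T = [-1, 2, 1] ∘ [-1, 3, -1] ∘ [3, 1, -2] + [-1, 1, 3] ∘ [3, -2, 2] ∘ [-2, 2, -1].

Yes

Reconstruct entrywise from the claimed factors. For example, T[1,1,2] = -5 and Σₗ aₗ[1]bₗ[1]cₗ[2] = (-1)·(-1)·(1) + (-1)·(3)·(2) = -5; checking all 27 entries, every one matches. The claim holds.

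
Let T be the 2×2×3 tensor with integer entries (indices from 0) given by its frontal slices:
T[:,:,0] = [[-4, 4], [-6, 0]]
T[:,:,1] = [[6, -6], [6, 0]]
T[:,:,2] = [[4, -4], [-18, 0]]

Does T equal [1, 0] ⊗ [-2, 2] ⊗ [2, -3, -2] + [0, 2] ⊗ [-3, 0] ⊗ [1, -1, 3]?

Reconstruct entrywise from the claimed factors. For example, T[1,1,1] = 0 and Σₗ aₗ[1]bₗ[1]cₗ[1] = (0)·(2)·(-3) + (2)·(0)·(-1) = 0; checking all 12 entries, every one matches. The claim holds.

Yes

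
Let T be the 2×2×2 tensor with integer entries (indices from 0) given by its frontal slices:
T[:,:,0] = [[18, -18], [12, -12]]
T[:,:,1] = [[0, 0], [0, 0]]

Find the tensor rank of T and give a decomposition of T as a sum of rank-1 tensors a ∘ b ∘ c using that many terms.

Lower bound: T ≠ 0 (e.g. T[0,0,0] = 18), so rank(T) ≥ 1.
Upper bound: the mode-1 fibre T[:,0,0] = [18, 12] gives a = (3, 2) (primitive direction); the mode-2 fibre T[0,:,0] = [18, -18] gives b = (1, -1); then c[k] = T[0,0,k] / (a[0]·b[0]) = [18, 0] / 3 = (6, 0).
Expanding (3, 2) ∘ (1, -1) ∘ (6, 0) reproduces all 8 entries of T, so T = (3, 2) ∘ (1, -1) ∘ (6, 0) and rank(T) ≤ 1.
These bounds meet, so rank(T) = 1.

rank(T) = 1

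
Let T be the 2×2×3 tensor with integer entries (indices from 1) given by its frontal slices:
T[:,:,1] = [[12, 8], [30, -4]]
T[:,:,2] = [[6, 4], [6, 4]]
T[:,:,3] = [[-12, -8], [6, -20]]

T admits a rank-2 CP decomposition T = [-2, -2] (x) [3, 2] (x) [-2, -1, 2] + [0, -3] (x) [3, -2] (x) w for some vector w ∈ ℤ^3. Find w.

Subtract the known terms from T to get the rank-1 residual R = [0, -3] (x) [3, -2] (x) w, so R[i,j,k] = a[i]·b[j]·w[k]. Pick indices with nonzero a[2]·b[1] = (-3)·(3) = -9. Only the fibre through (2,1,·) is needed: R[2,1,:] = T[2,1,:] − Σₗ aₗ[2]bₗ[1]cₗ = [30, 6, 6] − (-2)·(3)·[-2, -1, 2] = [18, 0, 18]. Then w[k] = R[2,1,k] / -9 for each k, giving w = [18, 0, 18] / -9 = [-2, 0, -2].

w = [-2, 0, -2]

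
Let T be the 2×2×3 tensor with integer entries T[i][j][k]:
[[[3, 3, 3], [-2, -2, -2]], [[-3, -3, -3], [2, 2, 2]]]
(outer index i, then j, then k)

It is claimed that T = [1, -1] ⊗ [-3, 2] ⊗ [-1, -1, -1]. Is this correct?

Reconstruct entrywise from the claimed factors. For example, T[1,0,2] = -3 and Σₗ aₗ[1]bₗ[0]cₗ[2] = (-1)·(-3)·(-1) = -3; checking all 12 entries, every one matches. The claim holds.

Yes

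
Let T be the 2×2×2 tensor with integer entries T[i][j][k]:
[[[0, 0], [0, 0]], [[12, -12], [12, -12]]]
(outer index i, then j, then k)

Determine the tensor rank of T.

Lower bound: T ≠ 0 (e.g. T[1,0,0] = 12), so rank(T) ≥ 1.
Upper bound: if T = a ⊗ b ⊗ c then every fibre of T is a multiple of the corresponding factor, so read the factors off the fibres through the nonzero entry T[1,0,0] = 12.
The mode-1 fibre T[:,0,0] = [0, 12] gives a = (0, 1) (primitive direction); the mode-2 fibre T[1,:,0] = [12, 12] gives b = (1, 1); then c[k] = T[1,0,k] / (a[1]·b[0]) = [12, -12] / 1 = (12, -12).
Expanding (0, 1) ⊗ (1, 1) ⊗ (12, -12) reproduces all 8 entries of T, so T = (0, 1) ⊗ (1, 1) ⊗ (12, -12) and rank(T) ≤ 1.
These bounds meet, so rank(T) = 1.
Check entry T[0,0,0] = 0: (0)·(1)·(12) = 0.

1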